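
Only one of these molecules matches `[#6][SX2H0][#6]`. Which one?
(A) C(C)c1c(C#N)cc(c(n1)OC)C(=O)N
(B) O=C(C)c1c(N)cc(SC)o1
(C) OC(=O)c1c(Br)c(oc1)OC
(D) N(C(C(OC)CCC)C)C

[#6][SX2H0][#6] describes an aliphatic sulfur bridging two carbons with no H on the sulfur (a thioether).
(A) has a methoxy ether (-OCH3) but the bridging atom is O, not S.
(B) contains a methylthio ether (-SCH3), which satisfies every atom and bond constraint.
(C) has a methoxy ether (-OCH3) but the bridging atom is O, not S.
(D) has a methoxy ether (-OCH3) but the bridging atom is O, not S.
So the answer is (B).

B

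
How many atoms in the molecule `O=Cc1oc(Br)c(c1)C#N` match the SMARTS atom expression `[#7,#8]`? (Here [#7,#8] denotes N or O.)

3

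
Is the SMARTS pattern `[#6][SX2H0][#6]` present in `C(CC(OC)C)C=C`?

The pattern [#6][SX2H0][#6] describes an aliphatic sulfur bridging two carbons with no H on the sulfur — a thioether.
The closest candidate here is a methoxy ether (-OCH3), but the bridging atom is O, not S. No other fragment satisfies the full query, so there is no match.

No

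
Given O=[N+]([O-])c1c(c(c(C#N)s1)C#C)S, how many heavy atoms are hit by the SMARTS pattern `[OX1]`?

2

The query [OX1] means: aliphatic oxygen with one total connection — typically a carbonyl =O or an oxide.
Check the 13 heavy atoms by environment: 1× s (aromatic, X2) → no; 4× c (aromatic, X3) → no; 3× C (X2) → no; 1× S (X2) → no; 1× N (X1) → no; 1× N (charge +1, X3) → no; 1× O (charge -1, X1) → match; 1× O (X1) → match.
Summing the matching environments: 1 + 1 = 2 matching atoms.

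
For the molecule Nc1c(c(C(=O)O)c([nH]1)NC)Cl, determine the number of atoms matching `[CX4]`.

1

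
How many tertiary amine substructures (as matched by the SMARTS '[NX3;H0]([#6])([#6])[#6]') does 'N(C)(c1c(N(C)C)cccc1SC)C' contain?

2

[NX3;H0]([#6])([#6])[#6] is the SMARTS for a tertiary amine: a trivalent nitrogen with no H, bonded to three carbons.
The molecule carries 2 separate instances of a dimethylamino group (-N(CH3)2) meeting every constraint; each maps to a distinct set of atoms, giving 2 matches.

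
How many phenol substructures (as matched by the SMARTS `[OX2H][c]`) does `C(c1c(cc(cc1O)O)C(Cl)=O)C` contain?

2

[OX2H][c] is the SMARTS for a phenol: a hydroxyl oxygen attached to an aromatic carbon.
The molecule carries 2 separate instances of a hydroxyl group (-OH) meeting every constraint; each maps to a distinct set of atoms, giving 2 matches.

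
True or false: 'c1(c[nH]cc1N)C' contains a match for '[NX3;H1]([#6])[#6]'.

False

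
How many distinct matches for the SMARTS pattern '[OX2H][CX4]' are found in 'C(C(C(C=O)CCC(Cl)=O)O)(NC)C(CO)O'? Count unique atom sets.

3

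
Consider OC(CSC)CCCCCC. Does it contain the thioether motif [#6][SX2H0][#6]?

The pattern [#6][SX2H0][#6] describes an aliphatic sulfur bridging two carbons with no H on the sulfur — a thioether.
The molecule carries a methylthio ether (-SCH3), whose atoms satisfy every constraint of the query, so the pattern matches.

Yes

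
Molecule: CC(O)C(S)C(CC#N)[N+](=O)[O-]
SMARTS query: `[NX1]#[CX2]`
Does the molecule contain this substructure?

Yes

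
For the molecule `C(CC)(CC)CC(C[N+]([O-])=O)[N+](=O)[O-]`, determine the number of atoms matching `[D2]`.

4

The query [D2] means: atom with exactly two heavy-atom neighbours.
Check the 14 heavy atoms by environment: 4× C (D2) → match; 2× C (D3) → no; 2× C (D1) → no; 2× N (charge +1, D3) → no; 2× O (charge -1, D1) → no; 2× O (D1) → no.
That gives 4 matching atoms.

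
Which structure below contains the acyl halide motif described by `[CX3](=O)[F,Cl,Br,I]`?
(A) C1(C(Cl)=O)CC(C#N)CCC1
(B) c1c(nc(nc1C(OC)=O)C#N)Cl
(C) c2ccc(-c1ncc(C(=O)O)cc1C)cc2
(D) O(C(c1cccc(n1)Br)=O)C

A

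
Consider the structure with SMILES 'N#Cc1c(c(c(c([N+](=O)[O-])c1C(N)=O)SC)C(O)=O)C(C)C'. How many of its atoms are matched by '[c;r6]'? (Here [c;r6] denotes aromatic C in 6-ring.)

6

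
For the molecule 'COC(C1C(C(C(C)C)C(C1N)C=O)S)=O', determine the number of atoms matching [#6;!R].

The query [#6;!R] means: carbon not in any ring.
Check the 16 heavy atoms by environment: 5× C (in 5-ring) → no; 1× S (acyclic) → no; 6× C (acyclic) → match; 3× O (acyclic) → no; 1× N (acyclic) → no.
That gives 6 matching atoms.

6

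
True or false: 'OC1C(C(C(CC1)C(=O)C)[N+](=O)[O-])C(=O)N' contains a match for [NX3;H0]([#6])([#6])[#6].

False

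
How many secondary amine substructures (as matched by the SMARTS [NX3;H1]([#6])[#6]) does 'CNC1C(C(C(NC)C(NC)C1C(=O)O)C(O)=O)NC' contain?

4

[NX3;H1]([#6])[#6] is the SMARTS for a secondary amine: a trivalent nitrogen with one H, bonded to two carbons.
The molecule carries 4 separate instances of an N-methylamino group (-NHCH3) meeting every constraint; each maps to a distinct set of atoms, giving 4 matches.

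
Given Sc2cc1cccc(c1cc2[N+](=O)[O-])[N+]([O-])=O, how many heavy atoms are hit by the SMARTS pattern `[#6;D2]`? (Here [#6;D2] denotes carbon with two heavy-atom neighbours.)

Check the 17 heavy atoms by environment: 5× c (aromatic, D3) → no; 5× c (aromatic, D2) → match; 2× N (charge +1, D3) → no; 2× O (charge -1, D1) → no; 2× O (D1) → no; 1× S (D1) → no.
That gives 5 matching atoms.

5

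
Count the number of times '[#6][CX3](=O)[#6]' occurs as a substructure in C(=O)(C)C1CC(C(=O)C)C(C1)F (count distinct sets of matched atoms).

2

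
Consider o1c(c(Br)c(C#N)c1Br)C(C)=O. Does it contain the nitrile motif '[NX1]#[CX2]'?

Yes

The pattern [NX1]#[CX2] describes a nitrogen triple-bonded to a two-connected carbon — a nitrile.
The molecule carries a nitrile (-C#N), whose atoms satisfy every constraint of the query, so the pattern matches.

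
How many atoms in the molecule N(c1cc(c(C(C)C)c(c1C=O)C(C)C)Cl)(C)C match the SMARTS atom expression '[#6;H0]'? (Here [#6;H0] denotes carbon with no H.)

The query [#6;H0] means: any carbon with no attached hydrogen.
Check the 18 heavy atoms by environment: 5× c (aromatic, H0) → match; 1× c (aromatic, H1) → no; 3× C (H1) → no; 1× O (H0) → no; 1× N (H0) → no; 6× C (H3) → no; 1× Cl (H0) → no.
That gives 5 matching atoms.

5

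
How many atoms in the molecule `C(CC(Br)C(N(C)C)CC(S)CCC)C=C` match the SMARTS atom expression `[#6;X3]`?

2

The query [#6;X3] means: any carbon (aromatic or not) with three total connections.
Check the 16 heavy atoms by environment: 11× C (X4) → no; 2× C (X3) → match; 1× S (X2) → no; 1× N (X3) → no; 1× Br (X1) → no.
That gives 2 matching atoms.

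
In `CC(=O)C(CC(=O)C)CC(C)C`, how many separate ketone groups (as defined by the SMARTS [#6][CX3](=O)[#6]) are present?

2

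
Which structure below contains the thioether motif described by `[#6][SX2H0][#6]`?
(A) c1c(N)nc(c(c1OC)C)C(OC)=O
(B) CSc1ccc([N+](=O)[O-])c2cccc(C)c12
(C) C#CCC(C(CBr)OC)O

B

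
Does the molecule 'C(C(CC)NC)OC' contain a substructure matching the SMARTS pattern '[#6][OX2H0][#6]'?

Yes

The pattern [#6][OX2H0][#6] describes an aliphatic oxygen bridging two carbons with no H on the oxygen — an ether.
The molecule carries a methoxy ether (-OCH3), whose atoms satisfy every constraint of the query, so the pattern matches.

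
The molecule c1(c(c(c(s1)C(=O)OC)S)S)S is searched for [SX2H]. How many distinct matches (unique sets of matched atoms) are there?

3

[SX2H] is the SMARTS for a thiol: an aliphatic sulfur with two connections, one being H.
The molecule carries 3 separate instances of a thiol (-SH) meeting every constraint; each maps to a distinct set of atoms, giving 3 matches.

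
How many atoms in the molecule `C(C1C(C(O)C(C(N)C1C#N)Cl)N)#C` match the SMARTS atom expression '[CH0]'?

Check the 14 heavy atoms by environment: 7× C (H1) → no; 2× N (H2) → no; 2× C (H0) → match; 1× N (H0) → no; 1× Cl (H0) → no; 1× O (H1) → no.
That gives 2 matching atoms.

2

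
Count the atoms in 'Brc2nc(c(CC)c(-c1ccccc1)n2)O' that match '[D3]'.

5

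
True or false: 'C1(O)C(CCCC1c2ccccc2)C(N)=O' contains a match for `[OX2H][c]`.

False

The pattern [OX2H][c] describes a hydroxyl oxygen attached to an aromatic carbon — a phenol.
The closest candidate here is a hydroxyl group (-OH), but the -OH is on an aliphatic carbon, not an aromatic c. No other fragment satisfies the full query, so there is no match.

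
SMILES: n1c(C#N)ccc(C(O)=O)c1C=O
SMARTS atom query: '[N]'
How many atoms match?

Check the 13 heavy atoms by environment: 1× n (aromatic) → no; 5× c (aromatic) → no; 3× C → no; 1× N → match; 3× O → no.
That gives 1 matching atom.

1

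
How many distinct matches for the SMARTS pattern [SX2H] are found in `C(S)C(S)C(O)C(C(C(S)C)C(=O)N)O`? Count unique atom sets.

[SX2H] is the SMARTS for a thiol: an aliphatic sulfur with two connections, one being H.
The molecule carries 3 separate instances of a thiol (-SH) meeting every constraint; each maps to a distinct set of atoms, giving 3 matches.

3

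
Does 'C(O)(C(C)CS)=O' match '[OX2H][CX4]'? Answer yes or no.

The pattern [OX2H][CX4] describes a hydroxyl oxygen bound to an sp3 (X4) carbon — an aliphatic alcohol.
The closest candidate here is a carboxylic acid group (-C(=O)OH), but the -OH is on a CX3 carbonyl carbon, not a CX4 carbon. No other fragment satisfies the full query, so there is no match.

No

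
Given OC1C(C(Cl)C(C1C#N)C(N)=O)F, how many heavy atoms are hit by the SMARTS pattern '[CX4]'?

5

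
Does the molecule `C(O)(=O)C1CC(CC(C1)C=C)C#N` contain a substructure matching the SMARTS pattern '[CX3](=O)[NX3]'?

No

The pattern [CX3](=O)[NX3] describes a carbonyl carbon bonded to a trivalent nitrogen — an amide.
The closest candidate here is a nitrile (-C#N), but the nitrile N is NX1 (triple-bonded), not NX3. No other fragment satisfies the full query, so there is no match.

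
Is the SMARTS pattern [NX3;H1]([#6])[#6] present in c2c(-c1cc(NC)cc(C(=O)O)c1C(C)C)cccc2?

The pattern [NX3;H1]([#6])[#6] describes a trivalent nitrogen with one H, bonded to two carbons — a secondary amine.
The molecule carries an N-methylamino group (-NHCH3), whose atoms satisfy every constraint of the query, so the pattern matches.

Yes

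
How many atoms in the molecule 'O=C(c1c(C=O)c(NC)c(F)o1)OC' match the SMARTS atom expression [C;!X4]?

2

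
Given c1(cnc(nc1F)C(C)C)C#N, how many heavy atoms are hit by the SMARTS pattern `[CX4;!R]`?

Check the 12 heavy atoms by environment: 2× n (aromatic, X2, in 6-ring) → no; 4× c (aromatic, X3, in 6-ring) → no; 1× F (X1, acyclic) → no; 1× C (X2, acyclic) → no; 1× N (X1, acyclic) → no; 3× C (X4, acyclic) → match.
That gives 3 matching atoms.

3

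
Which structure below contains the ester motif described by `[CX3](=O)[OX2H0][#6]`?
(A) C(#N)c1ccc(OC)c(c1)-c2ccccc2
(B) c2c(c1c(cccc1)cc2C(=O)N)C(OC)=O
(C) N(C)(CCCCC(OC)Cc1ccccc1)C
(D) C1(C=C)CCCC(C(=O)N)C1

B

[CX3](=O)[OX2H0][#6] describes a carbonyl carbon bonded to an oxygen that is itself bonded to carbon (no H on that O) (an ester).
(A) has a methoxy ether (-OCH3) but the ether oxygen is not adjacent to a C=O carbon.
(B) contains a methyl-ester group (-C(=O)OCH3), which satisfies every atom and bond constraint.
(C) has a methoxy ether (-OCH3) but the ether oxygen is not adjacent to a C=O carbon.
(D) has a primary amide (-C(=O)NH2) but the carbonyl is bonded to N, not to an O-C linkage.
So the answer is (B).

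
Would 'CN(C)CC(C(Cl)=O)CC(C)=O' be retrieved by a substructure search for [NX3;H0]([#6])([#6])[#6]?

Yes

The pattern [NX3;H0]([#6])([#6])[#6] describes a trivalent nitrogen with no H, bonded to three carbons — a tertiary amine.
The molecule carries a dimethylamino group (-N(CH3)2), whose atoms satisfy every constraint of the query, so the pattern matches.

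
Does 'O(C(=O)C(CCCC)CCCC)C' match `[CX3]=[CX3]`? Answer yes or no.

No

The pattern [CX3]=[CX3] describes a non-aromatic C=C double bond between two sp2 carbons — an alkene.
The closest candidate here is an ethyl group (-CH2CH3), but its C-C bond is a single bond between CX4 carbons, not CX3=CX3. No other fragment satisfies the full query, so there is no match.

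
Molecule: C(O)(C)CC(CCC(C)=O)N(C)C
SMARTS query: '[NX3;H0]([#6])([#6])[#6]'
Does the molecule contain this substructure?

Yes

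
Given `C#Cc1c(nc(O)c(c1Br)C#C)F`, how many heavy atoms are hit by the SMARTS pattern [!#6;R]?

1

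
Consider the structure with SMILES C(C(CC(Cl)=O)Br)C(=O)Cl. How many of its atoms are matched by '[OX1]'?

Check the 10 heavy atoms by environment: 3× C (X4) → no; 2× C (X3) → no; 2× O (X1) → match; 2× Cl (X1) → no; 1× Br (X1) → no.
That gives 2 matching atoms.

2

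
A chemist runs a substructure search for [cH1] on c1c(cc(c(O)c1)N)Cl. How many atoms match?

The query [cH1] means: aromatic carbon bearing exactly one hydrogen.
Check the 9 heavy atoms by environment: 3× c (aromatic, H1) → match; 3× c (aromatic, H0) → no; 1× O (H1) → no; 1× N (H2) → no; 1× Cl (H0) → no.
That gives 3 matching atoms.

3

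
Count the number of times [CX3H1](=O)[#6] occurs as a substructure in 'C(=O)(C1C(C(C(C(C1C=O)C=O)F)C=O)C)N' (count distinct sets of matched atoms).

3

[CX3H1](=O)[#6] is the SMARTS for an aldehyde: an sp2 carbon with one H, double-bonded to O and single-bonded to carbon.
The molecule carries 3 separate instances of an aldehyde (-CHO) meeting every constraint; each maps to a distinct set of atoms, giving 3 matches.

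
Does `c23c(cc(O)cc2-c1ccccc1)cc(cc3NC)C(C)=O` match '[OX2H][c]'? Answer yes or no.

Yes

The pattern [OX2H][c] describes a hydroxyl oxygen attached to an aromatic carbon — a phenol.
The molecule carries a hydroxyl group (-OH), whose atoms satisfy every constraint of the query, so the pattern matches.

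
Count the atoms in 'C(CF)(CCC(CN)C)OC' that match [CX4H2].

The query [CX4H2] means: sp3 carbon (X4) with exactly two hydrogens.
Check the 11 heavy atoms by environment: 4× C (H2, X4) → match; 2× C (H1, X4) → no; 1× N (H2, X3) → no; 2× C (H3, X4) → no; 1× O (H0, X2) → no; 1× F (H0, X1) → no.
That gives 4 matching atoms.

4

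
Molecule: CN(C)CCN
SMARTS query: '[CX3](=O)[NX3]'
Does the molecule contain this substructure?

The pattern [CX3](=O)[NX3] describes a carbonyl carbon bonded to a trivalent nitrogen — an amide.
The closest candidate here is a primary amino group (-NH2), but the -NH2 is not attached to a carbonyl carbon. No other fragment satisfies the full query, so there is no match.

No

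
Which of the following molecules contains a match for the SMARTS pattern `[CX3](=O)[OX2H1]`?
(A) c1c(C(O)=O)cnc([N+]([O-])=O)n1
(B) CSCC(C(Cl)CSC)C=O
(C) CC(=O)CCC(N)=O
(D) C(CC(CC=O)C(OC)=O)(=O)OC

A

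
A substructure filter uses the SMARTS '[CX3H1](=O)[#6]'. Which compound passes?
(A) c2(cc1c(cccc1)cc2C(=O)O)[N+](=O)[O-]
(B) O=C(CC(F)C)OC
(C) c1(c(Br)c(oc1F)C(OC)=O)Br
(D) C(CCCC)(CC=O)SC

[CX3H1](=O)[#6] describes an sp2 carbon with one H, double-bonded to O and single-bonded to carbon (an aldehyde).
(A) has a carboxylic acid group (-C(=O)OH) but the carbonyl carbon has H0 and is bonded to O, not H1.
(B) has a methyl-ester group (-C(=O)OCH3) but the carbonyl carbon has H0, not H1.
(C) has a methyl-ester group (-C(=O)OCH3) but the carbonyl carbon has H0, not H1.
(D) contains an aldehyde (-CHO), which satisfies every atom and bond constraint.
So the answer is (D).

D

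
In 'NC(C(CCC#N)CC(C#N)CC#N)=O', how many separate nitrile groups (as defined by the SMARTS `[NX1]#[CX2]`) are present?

3

[NX1]#[CX2] is the SMARTS for a nitrile: a nitrogen triple-bonded to a two-connected carbon.
The molecule carries 3 separate instances of a nitrile (-C#N) meeting every constraint; each maps to a distinct set of atoms, giving 3 matches.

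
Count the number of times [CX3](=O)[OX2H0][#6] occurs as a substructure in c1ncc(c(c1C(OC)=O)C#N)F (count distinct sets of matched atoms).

1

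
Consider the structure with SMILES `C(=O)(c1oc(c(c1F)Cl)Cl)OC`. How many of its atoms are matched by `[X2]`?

Check the 12 heavy atoms by environment: 1× o (aromatic, X2) → match; 4× c (aromatic, X3) → no; 2× Cl (X1) → no; 1× C (X3) → no; 1× O (X1) → no; 1× O (X2) → match; 1× C (X4) → no; 1× F (X1) → no.
Summing the matching environments: 1 + 1 = 2 matching atoms.

2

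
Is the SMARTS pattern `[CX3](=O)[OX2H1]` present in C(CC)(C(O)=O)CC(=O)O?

The pattern [CX3](=O)[OX2H1] describes an sp2 carbon double-bonded to O and single-bonded to an -OH oxygen — a carboxylic acid.
The molecule carries a carboxylic acid group (-C(=O)OH), whose atoms satisfy every constraint of the query, so the pattern matches.

Yes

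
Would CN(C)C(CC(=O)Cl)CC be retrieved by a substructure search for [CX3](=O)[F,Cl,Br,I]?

Yes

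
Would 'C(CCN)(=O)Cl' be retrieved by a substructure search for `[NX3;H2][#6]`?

Yes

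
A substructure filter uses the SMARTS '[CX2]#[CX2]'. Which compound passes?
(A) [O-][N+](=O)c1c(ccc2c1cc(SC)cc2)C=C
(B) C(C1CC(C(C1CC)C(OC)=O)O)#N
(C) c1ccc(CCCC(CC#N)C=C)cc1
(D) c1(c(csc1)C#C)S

[CX2]#[CX2] describes a carbon-carbon triple bond (an alkyne).
(A) has a vinyl group (-CH=CH2) but the C=C is a double bond; both carbons are CX3, not CX2.
(B) has a nitrile (-C#N) but the triple bond is C#N, not C#C.
(C) has a nitrile (-C#N) but the triple bond is C#N, not C#C.
(D) contains an ethynyl group (-C#CH), which satisfies every atom and bond constraint.
So the answer is (D).

D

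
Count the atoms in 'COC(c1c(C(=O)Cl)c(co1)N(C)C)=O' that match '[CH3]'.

Check the 15 heavy atoms by environment: 1× o (aromatic, H0) → no; 1× c (aromatic, H1) → no; 3× c (aromatic, H0) → no; 1× N (H0) → no; 3× C (H3) → match; 2× C (H0) → no; 3× O (H0) → no; 1× Cl (H0) → no.
That gives 3 matching atoms.

3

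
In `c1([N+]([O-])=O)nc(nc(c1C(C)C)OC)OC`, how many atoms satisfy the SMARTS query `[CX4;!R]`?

5

The query [CX4;!R] means: aliphatic carbon with four total connections, not in a ring.
Check the 16 heavy atoms by environment: 2× n (aromatic, X2, in 6-ring) → no; 4× c (aromatic, X3, in 6-ring) → no; 2× O (X2, acyclic) → no; 5× C (X4, acyclic) → match; 1× N (charge +1, X3, acyclic) → no; 1× O (charge -1, X1, acyclic) → no; 1× O (X1, acyclic) → no.
That gives 5 matching atoms.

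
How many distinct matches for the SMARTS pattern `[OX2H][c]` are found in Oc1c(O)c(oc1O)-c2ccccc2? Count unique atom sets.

3

[OX2H][c] is the SMARTS for a phenol: a hydroxyl oxygen attached to an aromatic carbon.
The molecule carries 3 separate instances of a hydroxyl group (-OH) meeting every constraint; each maps to a distinct set of atoms, giving 3 matches.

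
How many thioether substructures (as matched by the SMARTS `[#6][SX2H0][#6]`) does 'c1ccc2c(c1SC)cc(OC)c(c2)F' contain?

1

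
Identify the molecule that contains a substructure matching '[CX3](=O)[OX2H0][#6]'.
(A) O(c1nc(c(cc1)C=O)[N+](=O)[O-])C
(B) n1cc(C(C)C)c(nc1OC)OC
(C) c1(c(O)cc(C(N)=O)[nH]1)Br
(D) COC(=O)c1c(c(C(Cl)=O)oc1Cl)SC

[CX3](=O)[OX2H0][#6] describes a carbonyl carbon bonded to an oxygen that is itself bonded to carbon (no H on that O) (an ester).
(A) has a methoxy ether (-OCH3) but the ether oxygen is not adjacent to a C=O carbon.
(B) has a methoxy ether (-OCH3) but the ether oxygen is not adjacent to a C=O carbon.
(C) has a primary amide (-C(=O)NH2) but the carbonyl is bonded to N, not to an O-C linkage.
(D) contains a methyl-ester group (-C(=O)OCH3), which satisfies every atom and bond constraint.
So the answer is (D).

D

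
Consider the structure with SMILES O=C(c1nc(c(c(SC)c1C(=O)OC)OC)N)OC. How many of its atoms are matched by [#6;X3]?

Check the 19 heavy atoms by environment: 1× n (aromatic, X2) → no; 5× c (aromatic, X3) → match; 2× C (X3) → match; 2× O (X1) → no; 3× O (X2) → no; 4× C (X4) → no; 1× S (X2) → no; 1× N (X3) → no.
Summing the matching environments: 5 + 2 = 7 matching atoms.

7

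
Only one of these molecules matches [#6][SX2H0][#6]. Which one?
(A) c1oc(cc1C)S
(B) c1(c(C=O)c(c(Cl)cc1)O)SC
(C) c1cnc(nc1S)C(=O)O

[#6][SX2H0][#6] describes an aliphatic sulfur bridging two carbons with no H on the sulfur (a thioether).
(A) has a thiol (-SH) but the sulfur has H1, not H0 bridging two carbons.
(B) contains a methylthio ether (-SCH3), which satisfies every atom and bond constraint.
(C) has a thiol (-SH) but the sulfur has H1, not H0 bridging two carbons.
So the answer is (B).

B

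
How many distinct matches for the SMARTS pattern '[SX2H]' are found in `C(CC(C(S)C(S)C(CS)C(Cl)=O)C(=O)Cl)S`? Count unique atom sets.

4

[SX2H] is the SMARTS for a thiol: an aliphatic sulfur with two connections, one being H.
The molecule carries 4 separate instances of a thiol (-SH) meeting every constraint; each maps to a distinct set of atoms, giving 4 matches.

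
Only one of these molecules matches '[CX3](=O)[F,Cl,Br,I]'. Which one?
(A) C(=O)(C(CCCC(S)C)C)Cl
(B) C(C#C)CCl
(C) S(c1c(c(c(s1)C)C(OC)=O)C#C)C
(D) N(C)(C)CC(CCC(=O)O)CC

[CX3](=O)[F,Cl,Br,I] describes a carbonyl carbon bonded to a halogen (an acyl halide).
(A) contains an acyl chloride (-C(=O)Cl), which satisfies every atom and bond constraint.
(B) has a chloro substituent but the Cl is not on a carbonyl carbon.
(C) has a methyl-ester group (-C(=O)OCH3) but the carbonyl is bonded to -O-C, not to a halogen.
(D) has a carboxylic acid group (-C(=O)OH) but the carbonyl is bonded to -OH, not to a halogen.
So the answer is (A).

A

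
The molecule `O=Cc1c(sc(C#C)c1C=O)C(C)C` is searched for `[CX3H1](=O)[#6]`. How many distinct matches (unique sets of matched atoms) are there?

[CX3H1](=O)[#6] is the SMARTS for an aldehyde: an sp2 carbon with one H, double-bonded to O and single-bonded to carbon.
The molecule carries 2 separate instances of an aldehyde (-CHO) meeting every constraint; each maps to a distinct set of atoms, giving 2 matches.

2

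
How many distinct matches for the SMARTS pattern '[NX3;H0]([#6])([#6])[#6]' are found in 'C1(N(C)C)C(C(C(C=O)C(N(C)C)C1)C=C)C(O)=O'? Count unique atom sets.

[NX3;H0]([#6])([#6])[#6] is the SMARTS for a tertiary amine: a trivalent nitrogen with no H, bonded to three carbons.
The molecule carries 2 separate instances of a dimethylamino group (-N(CH3)2) meeting every constraint; each maps to a distinct set of atoms, giving 2 matches.

2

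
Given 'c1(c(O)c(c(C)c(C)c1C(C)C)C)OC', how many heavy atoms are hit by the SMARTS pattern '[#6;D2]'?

0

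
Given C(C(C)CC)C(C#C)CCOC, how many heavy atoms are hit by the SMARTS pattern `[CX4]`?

The query [CX4] means: C with X4: aliphatic carbon with exactly 4 total connections (bonds + H).
Check the 12 heavy atoms by environment: 9× C (X4) → match; 2× C (X2) → no; 1× O (X2) → no.
That gives 9 matching atoms.

9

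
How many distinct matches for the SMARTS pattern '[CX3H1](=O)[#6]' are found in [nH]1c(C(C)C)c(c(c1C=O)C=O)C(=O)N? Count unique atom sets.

[CX3H1](=O)[#6] is the SMARTS for an aldehyde: an sp2 carbon with one H, double-bonded to O and single-bonded to carbon.
The molecule carries 2 separate instances of an aldehyde (-CHO) meeting every constraint; each maps to a distinct set of atoms, giving 2 matches.

2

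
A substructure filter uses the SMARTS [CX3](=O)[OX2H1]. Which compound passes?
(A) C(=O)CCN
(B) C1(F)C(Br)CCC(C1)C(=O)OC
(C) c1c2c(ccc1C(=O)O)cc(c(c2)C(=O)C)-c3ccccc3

C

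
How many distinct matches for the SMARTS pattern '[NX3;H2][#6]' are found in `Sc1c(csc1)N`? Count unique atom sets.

[NX3;H2][#6] is the SMARTS for a primary amine: a trivalent nitrogen with two H attached to carbon.
Exactly one fragment in the molecule meets all constraints, giving 1 match.

1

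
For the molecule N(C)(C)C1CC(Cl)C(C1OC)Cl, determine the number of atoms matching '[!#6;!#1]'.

Check the 12 heavy atoms by environment: 8× C → no; 1× N → match; 1× O → match; 2× Cl → match.
Summing the matching environments: 1 + 1 + 2 = 4 matching atoms.

4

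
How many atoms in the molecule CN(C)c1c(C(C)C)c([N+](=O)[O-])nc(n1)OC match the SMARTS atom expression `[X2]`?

3

Check the 17 heavy atoms by environment: 2× n (aromatic, X2) → match; 4× c (aromatic, X3) → no; 1× O (X2) → match; 6× C (X4) → no; 1× N (charge +1, X3) → no; 1× O (charge -1, X1) → no; 1× O (X1) → no; 1× N (X3) → no.
Summing the matching environments: 2 + 1 = 3 matching atoms.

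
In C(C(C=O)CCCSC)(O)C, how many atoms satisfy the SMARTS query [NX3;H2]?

0

The query [NX3;H2] means: aliphatic N with 3 total connections, two of them H — an -NH2 nitrogen (amine or amide).
Check the 11 heavy atoms by environment: 3× C (H2, X4) → no; 2× C (H1, X4) → no; 2× C (H3, X4) → no; 1× C (H1, X3) → no; 1× O (H0, X1) → no; 1× O (H1, X2) → no; 1× S (H0, X2) → no.
No environment satisfies the query, so 0 matching atoms.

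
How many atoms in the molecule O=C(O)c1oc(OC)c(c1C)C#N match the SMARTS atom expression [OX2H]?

The query [OX2H] means: aliphatic oxygen with two connections, one of which is H — an -OH oxygen.
Check the 13 heavy atoms by environment: 1× o (aromatic, H0, X2) → no; 4× c (aromatic, H0, X3) → no; 2× C (H3, X4) → no; 1× C (H0, X3) → no; 1× O (H0, X1) → no; 1× O (H1, X2) → match; 1× C (H0, X2) → no; 1× N (H0, X1) → no; 1× O (H0, X2) → no.
That gives 1 matching atom.

1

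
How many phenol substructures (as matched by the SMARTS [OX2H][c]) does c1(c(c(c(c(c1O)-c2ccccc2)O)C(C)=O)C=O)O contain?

3

[OX2H][c] is the SMARTS for a phenol: a hydroxyl oxygen attached to an aromatic carbon.
The molecule carries 3 separate instances of a hydroxyl group (-OH) meeting every constraint; each maps to a distinct set of atoms, giving 3 matches.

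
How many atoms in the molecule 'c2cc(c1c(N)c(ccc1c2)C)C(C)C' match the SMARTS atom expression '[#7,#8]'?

1

The query [#7,#8] means: nitrogen or oxygen (comma = OR).
Check the 15 heavy atoms by environment: 10× c (aromatic) → no; 1× N → match; 4× C → no.
That gives 1 matching atom.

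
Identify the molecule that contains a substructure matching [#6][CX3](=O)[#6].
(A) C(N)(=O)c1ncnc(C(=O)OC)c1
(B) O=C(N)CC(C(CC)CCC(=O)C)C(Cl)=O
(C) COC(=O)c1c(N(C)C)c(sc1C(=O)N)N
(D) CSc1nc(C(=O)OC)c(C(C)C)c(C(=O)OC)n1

[#6][CX3](=O)[#6] describes a carbonyl carbon (no H) flanked by two carbons (a ketone).
(A) has a methyl-ester group (-C(=O)OCH3) but one neighbour of the carbonyl carbon is O, not C.
(B) contains an acetyl/ketone group (-C(=O)CH3), which satisfies every atom and bond constraint.
(C) has a methyl-ester group (-C(=O)OCH3) but one neighbour of the carbonyl carbon is O, not C.
(D) has a methyl-ester group (-C(=O)OCH3) but one neighbour of the carbonyl carbon is O, not C.
So the answer is (B).

B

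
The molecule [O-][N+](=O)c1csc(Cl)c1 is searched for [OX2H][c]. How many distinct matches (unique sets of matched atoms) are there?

0

[OX2H][c] is the SMARTS for a phenol: a hydroxyl oxygen attached to an aromatic carbon.
No fragment in the molecule satisfies every constraint, giving 0 matches.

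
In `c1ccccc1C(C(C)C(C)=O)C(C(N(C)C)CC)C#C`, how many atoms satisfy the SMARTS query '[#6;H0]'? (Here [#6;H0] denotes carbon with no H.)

The query [#6;H0] means: any carbon with no attached hydrogen.
Check the 21 heavy atoms by environment: 5× C (H3) → no; 1× C (H2) → no; 5× C (H1) → no; 1× c (aromatic, H0) → match; 5× c (aromatic, H1) → no; 2× C (H0) → match; 1× O (H0) → no; 1× N (H0) → no.
Summing the matching environments: 1 + 2 = 3 matching atoms.

3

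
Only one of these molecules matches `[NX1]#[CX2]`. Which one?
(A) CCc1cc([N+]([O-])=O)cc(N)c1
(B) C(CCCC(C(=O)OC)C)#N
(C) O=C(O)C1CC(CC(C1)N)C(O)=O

[NX1]#[CX2] describes a nitrogen triple-bonded to a two-connected carbon (a nitrile).
(A) has a primary amino group (-NH2) but the nitrogen is NX3 (three connections), not NX1 triple-bonded.
(B) contains a nitrile (-C#N), which satisfies every atom and bond constraint.
(C) has a primary amino group (-NH2) but the nitrogen is NX3 (three connections), not NX1 triple-bonded.
So the answer is (B).

B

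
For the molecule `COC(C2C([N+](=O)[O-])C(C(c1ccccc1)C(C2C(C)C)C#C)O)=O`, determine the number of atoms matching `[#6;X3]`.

Check the 25 heavy atoms by environment: 10× C (X4) → no; 2× C (X2) → no; 1× C (X3) → match; 2× O (X1) → no; 2× O (X2) → no; 1× N (charge +1, X3) → no; 1× O (charge -1, X1) → no; 6× c (aromatic, X3) → match.
Summing the matching environments: 1 + 6 = 7 matching atoms.

7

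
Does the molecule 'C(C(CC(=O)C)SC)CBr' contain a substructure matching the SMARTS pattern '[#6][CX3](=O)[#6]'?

The pattern [#6][CX3](=O)[#6] describes a carbonyl carbon (no H) flanked by two carbons — a ketone.
The molecule carries an acetyl/ketone group (-C(=O)CH3), whose atoms satisfy every constraint of the query, so the pattern matches.

Yes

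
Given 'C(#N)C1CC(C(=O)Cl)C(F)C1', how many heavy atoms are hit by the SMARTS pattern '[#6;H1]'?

3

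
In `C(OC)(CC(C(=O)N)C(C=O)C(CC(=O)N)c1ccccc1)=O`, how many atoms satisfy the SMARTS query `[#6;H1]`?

9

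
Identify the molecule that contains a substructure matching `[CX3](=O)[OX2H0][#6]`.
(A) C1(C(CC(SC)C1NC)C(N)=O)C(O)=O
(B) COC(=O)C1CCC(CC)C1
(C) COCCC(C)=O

B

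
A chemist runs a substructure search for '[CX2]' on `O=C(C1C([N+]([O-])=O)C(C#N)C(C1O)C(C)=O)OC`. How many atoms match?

The query [CX2] means: C with X2: aliphatic carbon with exactly 2 total connections.
Check the 18 heavy atoms by environment: 7× C (X4) → no; 2× C (X3) → no; 3× O (X1) → no; 2× O (X2) → no; 1× N (charge +1, X3) → no; 1× O (charge -1, X1) → no; 1× C (X2) → match; 1× N (X1) → no.
That gives 1 matching atom.

1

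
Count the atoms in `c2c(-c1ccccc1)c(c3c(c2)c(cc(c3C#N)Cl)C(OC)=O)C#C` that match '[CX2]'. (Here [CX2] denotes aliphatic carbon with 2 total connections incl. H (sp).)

Check the 25 heavy atoms by environment: 16× c (aromatic, X3) → no; 3× C (X2) → match; 1× N (X1) → no; 1× Cl (X1) → no; 1× C (X3) → no; 1× O (X1) → no; 1× O (X2) → no; 1× C (X4) → no.
That gives 3 matching atoms.

3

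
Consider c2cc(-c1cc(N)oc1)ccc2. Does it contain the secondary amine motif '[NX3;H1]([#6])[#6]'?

No

The pattern [NX3;H1]([#6])[#6] describes a trivalent nitrogen with one H, bonded to two carbons — a secondary amine.
The closest candidate here is a primary amino group (-NH2), but the nitrogen has H2 and only one carbon neighbour. No other fragment satisfies the full query, so there is no match.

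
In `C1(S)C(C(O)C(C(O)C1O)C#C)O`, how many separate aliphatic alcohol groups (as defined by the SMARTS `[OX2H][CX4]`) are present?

[OX2H][CX4] is the SMARTS for an aliphatic alcohol: a hydroxyl oxygen bound to an sp3 (X4) carbon.
The molecule carries 4 separate instances of a hydroxyl group (-OH) meeting every constraint; each maps to a distinct set of atoms, giving 4 matches.

4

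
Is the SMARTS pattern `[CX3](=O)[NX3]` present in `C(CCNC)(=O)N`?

Yes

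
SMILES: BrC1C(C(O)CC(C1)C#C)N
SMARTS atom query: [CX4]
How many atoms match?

6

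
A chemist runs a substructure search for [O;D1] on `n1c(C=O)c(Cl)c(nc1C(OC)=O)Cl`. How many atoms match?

2

The query [O;D1] means: aliphatic oxygen bonded to exactly one heavy atom.
Check the 14 heavy atoms by environment: 2× n (aromatic, D2) → no; 4× c (aromatic, D3) → no; 1× C (D2) → no; 2× O (D1) → match; 1× C (D3) → no; 1× O (D2) → no; 1× C (D1) → no; 2× Cl (D1) → no.
That gives 2 matching atoms.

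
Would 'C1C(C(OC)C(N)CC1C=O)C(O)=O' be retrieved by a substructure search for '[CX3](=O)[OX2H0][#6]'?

No

The pattern [CX3](=O)[OX2H0][#6] describes a carbonyl carbon bonded to an oxygen that is itself bonded to carbon (no H on that O) — an ester.
The closest candidate here is a methoxy ether (-OCH3), but the ether oxygen is not adjacent to a C=O carbon. No other fragment satisfies the full query, so there is no match.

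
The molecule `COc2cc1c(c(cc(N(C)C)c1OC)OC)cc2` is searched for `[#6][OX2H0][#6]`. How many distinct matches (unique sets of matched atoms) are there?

3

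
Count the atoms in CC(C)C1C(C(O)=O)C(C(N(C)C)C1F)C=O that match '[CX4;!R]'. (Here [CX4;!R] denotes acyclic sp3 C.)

5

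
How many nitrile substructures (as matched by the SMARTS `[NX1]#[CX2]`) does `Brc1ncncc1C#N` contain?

1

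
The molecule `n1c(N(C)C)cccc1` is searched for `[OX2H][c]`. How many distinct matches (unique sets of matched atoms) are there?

0

[OX2H][c] is the SMARTS for a phenol: a hydroxyl oxygen attached to an aromatic carbon.
No fragment in the molecule satisfies every constraint, giving 0 matches.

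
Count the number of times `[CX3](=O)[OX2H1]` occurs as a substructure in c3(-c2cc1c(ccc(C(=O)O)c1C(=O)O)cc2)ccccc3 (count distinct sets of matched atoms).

[CX3](=O)[OX2H1] is the SMARTS for a carboxylic acid: an sp2 carbon double-bonded to O and single-bonded to an -OH oxygen.
The molecule carries 2 separate instances of a carboxylic acid group (-C(=O)OH) meeting every constraint; each maps to a distinct set of atoms, giving 2 matches.

2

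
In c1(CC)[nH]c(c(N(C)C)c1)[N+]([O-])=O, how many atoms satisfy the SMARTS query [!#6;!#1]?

5

Check the 13 heavy atoms by environment: 1× n (aromatic) → match; 4× c (aromatic) → no; 4× C → no; 1× N (charge +1) → match; 1× O (charge -1) → match; 1× O → match; 1× N → match.
Summing the matching environments: 1 + 1 + 1 + 1 + 1 = 5 matching atoms.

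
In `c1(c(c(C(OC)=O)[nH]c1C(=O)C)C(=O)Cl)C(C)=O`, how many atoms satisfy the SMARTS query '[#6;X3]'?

8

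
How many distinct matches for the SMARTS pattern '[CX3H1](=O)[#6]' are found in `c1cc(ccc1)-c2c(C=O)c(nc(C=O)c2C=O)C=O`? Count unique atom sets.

[CX3H1](=O)[#6] is the SMARTS for an aldehyde: an sp2 carbon with one H, double-bonded to O and single-bonded to carbon.
The molecule carries 4 separate instances of an aldehyde (-CHO) meeting every constraint; each maps to a distinct set of atoms, giving 4 matches.

4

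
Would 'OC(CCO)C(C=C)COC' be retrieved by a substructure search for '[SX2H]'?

No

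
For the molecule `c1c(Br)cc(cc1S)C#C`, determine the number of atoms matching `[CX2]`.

The query [CX2] means: C with X2: aliphatic carbon with exactly 2 total connections.
Check the 10 heavy atoms by environment: 6× c (aromatic, X3) → no; 1× S (X2) → no; 2× C (X2) → match; 1× Br (X1) → no.
That gives 2 matching atoms.

2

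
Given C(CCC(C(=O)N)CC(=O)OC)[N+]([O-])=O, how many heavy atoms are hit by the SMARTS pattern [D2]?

The query [D2] means: atom with exactly two heavy-atom neighbours.
Check the 15 heavy atoms by environment: 4× C (D2) → match; 3× C (D3) → no; 3× O (D1) → no; 1× O (D2) → match; 1× C (D1) → no; 1× N (charge +1, D3) → no; 1× O (charge -1, D1) → no; 1× N (D1) → no.
Summing the matching environments: 4 + 1 = 5 matching atoms.

5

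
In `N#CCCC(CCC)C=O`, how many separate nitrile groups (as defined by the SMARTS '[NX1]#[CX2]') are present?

1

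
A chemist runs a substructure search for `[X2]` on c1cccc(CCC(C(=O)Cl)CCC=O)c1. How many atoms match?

Check the 16 heavy atoms by environment: 5× C (X4) → no; 6× c (aromatic, X3) → no; 2× C (X3) → no; 2× O (X1) → no; 1× Cl (X1) → no.
No environment satisfies the query, so 0 matching atoms.

0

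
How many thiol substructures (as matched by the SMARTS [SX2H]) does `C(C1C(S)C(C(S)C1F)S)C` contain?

[SX2H] is the SMARTS for a thiol: an aliphatic sulfur with two connections, one being H.
The molecule carries 3 separate instances of a thiol (-SH) meeting every constraint; each maps to a distinct set of atoms, giving 3 matches.

3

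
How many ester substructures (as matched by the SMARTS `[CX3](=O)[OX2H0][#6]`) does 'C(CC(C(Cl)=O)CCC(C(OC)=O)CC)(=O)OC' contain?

2

[CX3](=O)[OX2H0][#6] is the SMARTS for an ester: a carbonyl carbon bonded to an oxygen that is itself bonded to carbon (no H on that O).
The molecule carries 2 separate instances of a methyl-ester group (-C(=O)OCH3) meeting every constraint; each maps to a distinct set of atoms, giving 2 matches.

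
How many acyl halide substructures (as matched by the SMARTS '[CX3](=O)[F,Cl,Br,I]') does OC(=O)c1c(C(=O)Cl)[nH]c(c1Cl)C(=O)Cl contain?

2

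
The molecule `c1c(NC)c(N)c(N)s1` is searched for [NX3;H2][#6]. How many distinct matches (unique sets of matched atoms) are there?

2

[NX3;H2][#6] is the SMARTS for a primary amine: a trivalent nitrogen with two H attached to carbon.
The molecule carries 2 separate instances of a primary amino group (-NH2) meeting every constraint; each maps to a distinct set of atoms, giving 2 matches.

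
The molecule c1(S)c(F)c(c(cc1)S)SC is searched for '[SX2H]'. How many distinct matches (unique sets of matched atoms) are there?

2

[SX2H] is the SMARTS for a thiol: an aliphatic sulfur with two connections, one being H.
The molecule carries 2 separate instances of a thiol (-SH) meeting every constraint; each maps to a distinct set of atoms, giving 2 matches.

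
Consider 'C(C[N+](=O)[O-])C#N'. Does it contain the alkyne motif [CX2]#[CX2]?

No

The pattern [CX2]#[CX2] describes a carbon-carbon triple bond — an alkyne.
The closest candidate here is a nitrile (-C#N), but the triple bond is C#N, not C#C. No other fragment satisfies the full query, so there is no match.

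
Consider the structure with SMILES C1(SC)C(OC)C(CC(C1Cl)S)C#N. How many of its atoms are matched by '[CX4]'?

8

The query [CX4] means: C with X4: aliphatic carbon with exactly 4 total connections (bonds + H).
Check the 14 heavy atoms by environment: 8× C (X4) → match; 1× C (X2) → no; 1× N (X1) → no; 1× O (X2) → no; 2× S (X2) → no; 1× Cl (X1) → no.
That gives 8 matching atoms.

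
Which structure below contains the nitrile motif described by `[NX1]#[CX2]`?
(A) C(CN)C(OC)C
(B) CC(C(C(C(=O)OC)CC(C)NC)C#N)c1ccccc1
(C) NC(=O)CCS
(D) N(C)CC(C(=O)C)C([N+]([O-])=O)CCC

B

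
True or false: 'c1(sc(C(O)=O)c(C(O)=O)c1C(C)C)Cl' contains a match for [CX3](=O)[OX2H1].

The pattern [CX3](=O)[OX2H1] describes an sp2 carbon double-bonded to O and single-bonded to an -OH oxygen — a carboxylic acid.
The molecule carries a carboxylic acid group (-C(=O)OH), whose atoms satisfy every constraint of the query, so the pattern matches.

True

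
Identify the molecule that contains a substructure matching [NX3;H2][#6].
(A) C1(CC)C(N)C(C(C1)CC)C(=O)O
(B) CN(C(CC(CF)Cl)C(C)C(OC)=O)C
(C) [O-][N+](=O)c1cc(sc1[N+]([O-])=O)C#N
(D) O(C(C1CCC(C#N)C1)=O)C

A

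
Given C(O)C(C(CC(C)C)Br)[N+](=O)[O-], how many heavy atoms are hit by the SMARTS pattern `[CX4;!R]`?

7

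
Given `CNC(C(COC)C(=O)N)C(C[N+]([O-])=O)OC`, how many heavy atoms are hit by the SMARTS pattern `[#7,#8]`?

8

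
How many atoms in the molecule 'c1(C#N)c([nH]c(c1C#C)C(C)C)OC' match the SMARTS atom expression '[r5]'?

5

The query [r5] means: r5 matches atoms in a five-membered ring.
Check the 14 heavy atoms by environment: 1× n (aromatic, in 5-ring) → match; 4× c (aromatic, in 5-ring) → match; 1× O (acyclic) → no; 7× C (acyclic) → no; 1× N (acyclic) → no.
Summing the matching environments: 1 + 4 = 5 matching atoms.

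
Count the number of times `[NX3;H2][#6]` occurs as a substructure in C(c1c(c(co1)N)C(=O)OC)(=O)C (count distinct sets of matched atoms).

1

[NX3;H2][#6] is the SMARTS for a primary amine: a trivalent nitrogen with two H attached to carbon.
Exactly one fragment in the molecule meets all constraints, giving 1 match.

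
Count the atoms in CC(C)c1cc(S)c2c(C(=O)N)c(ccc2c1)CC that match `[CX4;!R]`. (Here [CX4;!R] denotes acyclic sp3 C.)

5

The query [CX4;!R] means: aliphatic carbon with four total connections, not in a ring.
Check the 19 heavy atoms by environment: 10× c (aromatic, X3, in 6-ring) → no; 5× C (X4, acyclic) → match; 1× S (X2, acyclic) → no; 1× C (X3, acyclic) → no; 1× O (X1, acyclic) → no; 1× N (X3, acyclic) → no.
That gives 5 matching atoms.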